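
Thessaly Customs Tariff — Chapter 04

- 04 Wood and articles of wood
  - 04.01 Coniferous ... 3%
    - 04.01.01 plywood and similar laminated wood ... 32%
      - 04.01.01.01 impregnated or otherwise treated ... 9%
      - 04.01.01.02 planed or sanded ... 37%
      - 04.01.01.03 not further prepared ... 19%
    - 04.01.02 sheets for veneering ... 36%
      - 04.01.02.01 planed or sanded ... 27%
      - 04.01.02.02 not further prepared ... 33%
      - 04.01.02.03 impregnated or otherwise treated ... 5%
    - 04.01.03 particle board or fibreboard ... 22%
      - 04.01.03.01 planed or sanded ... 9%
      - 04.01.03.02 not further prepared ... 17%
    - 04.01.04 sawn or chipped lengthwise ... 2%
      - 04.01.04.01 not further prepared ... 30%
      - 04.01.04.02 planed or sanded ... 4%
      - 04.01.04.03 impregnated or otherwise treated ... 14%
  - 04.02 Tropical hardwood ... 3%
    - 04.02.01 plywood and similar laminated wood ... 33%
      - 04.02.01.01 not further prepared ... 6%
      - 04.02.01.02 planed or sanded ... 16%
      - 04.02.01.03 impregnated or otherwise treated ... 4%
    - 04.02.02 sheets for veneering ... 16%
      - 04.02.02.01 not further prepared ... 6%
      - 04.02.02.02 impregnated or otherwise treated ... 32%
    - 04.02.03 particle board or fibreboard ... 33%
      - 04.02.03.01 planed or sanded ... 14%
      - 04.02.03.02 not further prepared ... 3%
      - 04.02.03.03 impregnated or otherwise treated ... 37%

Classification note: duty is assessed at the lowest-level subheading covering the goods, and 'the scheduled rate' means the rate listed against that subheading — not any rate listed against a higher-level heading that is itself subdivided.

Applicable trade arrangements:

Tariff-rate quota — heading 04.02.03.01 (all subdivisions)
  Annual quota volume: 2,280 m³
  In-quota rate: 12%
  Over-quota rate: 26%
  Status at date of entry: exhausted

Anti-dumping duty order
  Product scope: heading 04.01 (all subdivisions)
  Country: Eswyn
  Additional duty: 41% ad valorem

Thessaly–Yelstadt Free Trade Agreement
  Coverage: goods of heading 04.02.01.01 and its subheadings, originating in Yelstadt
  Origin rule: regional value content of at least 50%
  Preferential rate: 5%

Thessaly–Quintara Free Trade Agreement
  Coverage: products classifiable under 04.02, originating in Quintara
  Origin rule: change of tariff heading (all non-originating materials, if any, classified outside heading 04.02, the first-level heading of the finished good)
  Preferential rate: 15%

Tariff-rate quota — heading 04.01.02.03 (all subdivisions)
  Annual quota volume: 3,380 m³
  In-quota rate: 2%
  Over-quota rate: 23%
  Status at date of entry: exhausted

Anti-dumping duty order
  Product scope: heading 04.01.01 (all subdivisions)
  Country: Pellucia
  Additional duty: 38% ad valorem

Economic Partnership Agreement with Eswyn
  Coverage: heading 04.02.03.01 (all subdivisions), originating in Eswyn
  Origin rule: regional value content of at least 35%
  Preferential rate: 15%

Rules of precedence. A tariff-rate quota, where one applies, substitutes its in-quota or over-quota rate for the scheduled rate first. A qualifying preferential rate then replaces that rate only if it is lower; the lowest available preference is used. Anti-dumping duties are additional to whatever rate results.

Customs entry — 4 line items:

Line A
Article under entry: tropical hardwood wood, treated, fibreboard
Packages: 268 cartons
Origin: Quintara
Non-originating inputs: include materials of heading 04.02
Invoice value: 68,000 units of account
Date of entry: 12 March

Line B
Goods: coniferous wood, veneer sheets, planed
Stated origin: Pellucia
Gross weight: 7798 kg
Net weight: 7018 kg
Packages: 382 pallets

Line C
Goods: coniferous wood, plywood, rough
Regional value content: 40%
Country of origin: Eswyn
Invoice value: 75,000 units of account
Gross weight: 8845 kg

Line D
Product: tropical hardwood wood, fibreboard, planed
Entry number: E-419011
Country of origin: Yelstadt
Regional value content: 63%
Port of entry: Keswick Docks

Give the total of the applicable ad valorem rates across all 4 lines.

150%

Line A: tropical hardwood → 04.02; fibreboard → 04.02.03; treated → 04.02.03.03. Scheduled 37%. Quintara agreement on 04.02: CTH not met. → 37%.
Line B: coniferous → 04.01; veneer sheets → 04.01.02; planed → 04.01.02.01. Scheduled 27%. No special measure applies. → 27%.
Line C: coniferous → 04.01; plywood → 04.01.01; rough → 04.01.01.03. Scheduled 19%. Eswyn agreement on 04.02.03.01: 04.01.01.03 not covered; anti-dumping (Eswyn, 04.01): +41%; total 19% + 41% = 60%. → 60%.
Line D: tropical hardwood → 04.02; fibreboard → 04.02.03; planed → 04.02.03.01. Scheduled 14%. quota on 04.02.03.01 exhausted → over-quota 26%; Yelstadt agreement on 04.02.01.01: 04.02.03.01 not covered. → 26%.
Sum: 37% + 27% + 60% + 26% = 150%.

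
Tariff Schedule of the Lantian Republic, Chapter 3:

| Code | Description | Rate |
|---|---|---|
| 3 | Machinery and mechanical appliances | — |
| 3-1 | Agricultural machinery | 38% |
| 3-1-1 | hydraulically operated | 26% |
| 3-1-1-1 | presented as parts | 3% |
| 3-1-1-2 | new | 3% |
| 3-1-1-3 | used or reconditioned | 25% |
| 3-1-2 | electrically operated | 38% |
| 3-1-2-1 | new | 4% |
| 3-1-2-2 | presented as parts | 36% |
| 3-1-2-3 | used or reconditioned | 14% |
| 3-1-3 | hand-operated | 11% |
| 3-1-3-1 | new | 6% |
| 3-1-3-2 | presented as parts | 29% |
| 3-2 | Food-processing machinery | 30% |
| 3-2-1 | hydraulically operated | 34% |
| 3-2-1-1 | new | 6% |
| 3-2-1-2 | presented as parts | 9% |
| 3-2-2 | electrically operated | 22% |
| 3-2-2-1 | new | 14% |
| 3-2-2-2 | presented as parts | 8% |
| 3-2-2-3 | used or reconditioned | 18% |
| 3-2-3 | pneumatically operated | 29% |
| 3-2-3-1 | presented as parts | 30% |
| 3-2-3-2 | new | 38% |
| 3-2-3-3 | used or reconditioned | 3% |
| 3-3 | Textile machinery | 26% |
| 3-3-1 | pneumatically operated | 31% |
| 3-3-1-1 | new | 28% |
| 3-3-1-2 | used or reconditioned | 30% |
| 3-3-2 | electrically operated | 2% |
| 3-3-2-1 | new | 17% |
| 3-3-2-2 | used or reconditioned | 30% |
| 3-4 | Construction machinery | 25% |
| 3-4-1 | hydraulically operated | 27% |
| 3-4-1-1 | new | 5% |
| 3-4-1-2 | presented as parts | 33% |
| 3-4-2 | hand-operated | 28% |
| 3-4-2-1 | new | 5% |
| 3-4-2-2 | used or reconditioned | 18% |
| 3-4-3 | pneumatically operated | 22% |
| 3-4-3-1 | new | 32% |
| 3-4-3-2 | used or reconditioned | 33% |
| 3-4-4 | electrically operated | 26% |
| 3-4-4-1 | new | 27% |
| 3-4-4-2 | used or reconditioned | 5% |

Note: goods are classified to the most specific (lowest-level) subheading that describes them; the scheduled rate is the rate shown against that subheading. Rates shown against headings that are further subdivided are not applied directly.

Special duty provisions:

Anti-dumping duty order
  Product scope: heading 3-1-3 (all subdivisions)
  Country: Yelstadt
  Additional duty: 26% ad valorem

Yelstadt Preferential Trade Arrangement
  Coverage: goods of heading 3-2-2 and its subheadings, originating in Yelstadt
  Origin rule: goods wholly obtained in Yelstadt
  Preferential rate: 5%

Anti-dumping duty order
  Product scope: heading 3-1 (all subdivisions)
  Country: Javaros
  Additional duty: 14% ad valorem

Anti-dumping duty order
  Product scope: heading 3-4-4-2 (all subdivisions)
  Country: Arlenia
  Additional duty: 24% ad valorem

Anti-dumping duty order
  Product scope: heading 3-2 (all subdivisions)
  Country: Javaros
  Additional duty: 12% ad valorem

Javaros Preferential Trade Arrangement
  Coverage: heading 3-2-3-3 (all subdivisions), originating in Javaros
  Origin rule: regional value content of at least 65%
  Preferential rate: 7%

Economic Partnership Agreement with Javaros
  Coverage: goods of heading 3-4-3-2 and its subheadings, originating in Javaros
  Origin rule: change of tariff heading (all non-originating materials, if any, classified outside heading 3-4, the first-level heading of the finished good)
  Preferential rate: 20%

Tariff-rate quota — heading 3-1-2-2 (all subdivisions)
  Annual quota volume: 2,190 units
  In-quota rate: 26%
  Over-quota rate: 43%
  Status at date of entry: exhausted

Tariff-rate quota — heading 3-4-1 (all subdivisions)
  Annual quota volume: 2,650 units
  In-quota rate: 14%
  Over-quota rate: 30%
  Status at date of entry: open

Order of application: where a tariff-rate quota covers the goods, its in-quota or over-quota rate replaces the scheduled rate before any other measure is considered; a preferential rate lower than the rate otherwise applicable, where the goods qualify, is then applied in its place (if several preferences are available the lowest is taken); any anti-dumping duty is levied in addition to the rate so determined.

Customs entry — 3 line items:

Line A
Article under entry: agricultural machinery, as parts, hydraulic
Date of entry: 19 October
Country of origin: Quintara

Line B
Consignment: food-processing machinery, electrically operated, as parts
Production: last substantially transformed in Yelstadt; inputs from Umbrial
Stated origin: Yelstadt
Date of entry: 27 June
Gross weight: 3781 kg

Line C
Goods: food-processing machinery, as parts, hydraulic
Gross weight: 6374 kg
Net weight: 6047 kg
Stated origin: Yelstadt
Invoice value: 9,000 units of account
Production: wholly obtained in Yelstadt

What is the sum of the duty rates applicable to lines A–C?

Line A: agricultural → 3-1; hydraulic → 3-1-1; as parts → 3-1-1-1. Scheduled 3%. No special measure applies. → 3%.
Line B: food-processing → 3-2; electrically operated → 3-2-2; as parts → 3-2-2-2. Scheduled 8%. Yelstadt agreement on 3-2-2: not wholly obtained. → 8%.
Line C: food-processing → 3-2; hydraulic → 3-2-1; as parts → 3-2-1-2. Scheduled 9%. Yelstadt agreement on 3-2-2: 3-2-1-2 not covered. → 9%.
Sum: 3% + 8% + 9% = 20%.

20%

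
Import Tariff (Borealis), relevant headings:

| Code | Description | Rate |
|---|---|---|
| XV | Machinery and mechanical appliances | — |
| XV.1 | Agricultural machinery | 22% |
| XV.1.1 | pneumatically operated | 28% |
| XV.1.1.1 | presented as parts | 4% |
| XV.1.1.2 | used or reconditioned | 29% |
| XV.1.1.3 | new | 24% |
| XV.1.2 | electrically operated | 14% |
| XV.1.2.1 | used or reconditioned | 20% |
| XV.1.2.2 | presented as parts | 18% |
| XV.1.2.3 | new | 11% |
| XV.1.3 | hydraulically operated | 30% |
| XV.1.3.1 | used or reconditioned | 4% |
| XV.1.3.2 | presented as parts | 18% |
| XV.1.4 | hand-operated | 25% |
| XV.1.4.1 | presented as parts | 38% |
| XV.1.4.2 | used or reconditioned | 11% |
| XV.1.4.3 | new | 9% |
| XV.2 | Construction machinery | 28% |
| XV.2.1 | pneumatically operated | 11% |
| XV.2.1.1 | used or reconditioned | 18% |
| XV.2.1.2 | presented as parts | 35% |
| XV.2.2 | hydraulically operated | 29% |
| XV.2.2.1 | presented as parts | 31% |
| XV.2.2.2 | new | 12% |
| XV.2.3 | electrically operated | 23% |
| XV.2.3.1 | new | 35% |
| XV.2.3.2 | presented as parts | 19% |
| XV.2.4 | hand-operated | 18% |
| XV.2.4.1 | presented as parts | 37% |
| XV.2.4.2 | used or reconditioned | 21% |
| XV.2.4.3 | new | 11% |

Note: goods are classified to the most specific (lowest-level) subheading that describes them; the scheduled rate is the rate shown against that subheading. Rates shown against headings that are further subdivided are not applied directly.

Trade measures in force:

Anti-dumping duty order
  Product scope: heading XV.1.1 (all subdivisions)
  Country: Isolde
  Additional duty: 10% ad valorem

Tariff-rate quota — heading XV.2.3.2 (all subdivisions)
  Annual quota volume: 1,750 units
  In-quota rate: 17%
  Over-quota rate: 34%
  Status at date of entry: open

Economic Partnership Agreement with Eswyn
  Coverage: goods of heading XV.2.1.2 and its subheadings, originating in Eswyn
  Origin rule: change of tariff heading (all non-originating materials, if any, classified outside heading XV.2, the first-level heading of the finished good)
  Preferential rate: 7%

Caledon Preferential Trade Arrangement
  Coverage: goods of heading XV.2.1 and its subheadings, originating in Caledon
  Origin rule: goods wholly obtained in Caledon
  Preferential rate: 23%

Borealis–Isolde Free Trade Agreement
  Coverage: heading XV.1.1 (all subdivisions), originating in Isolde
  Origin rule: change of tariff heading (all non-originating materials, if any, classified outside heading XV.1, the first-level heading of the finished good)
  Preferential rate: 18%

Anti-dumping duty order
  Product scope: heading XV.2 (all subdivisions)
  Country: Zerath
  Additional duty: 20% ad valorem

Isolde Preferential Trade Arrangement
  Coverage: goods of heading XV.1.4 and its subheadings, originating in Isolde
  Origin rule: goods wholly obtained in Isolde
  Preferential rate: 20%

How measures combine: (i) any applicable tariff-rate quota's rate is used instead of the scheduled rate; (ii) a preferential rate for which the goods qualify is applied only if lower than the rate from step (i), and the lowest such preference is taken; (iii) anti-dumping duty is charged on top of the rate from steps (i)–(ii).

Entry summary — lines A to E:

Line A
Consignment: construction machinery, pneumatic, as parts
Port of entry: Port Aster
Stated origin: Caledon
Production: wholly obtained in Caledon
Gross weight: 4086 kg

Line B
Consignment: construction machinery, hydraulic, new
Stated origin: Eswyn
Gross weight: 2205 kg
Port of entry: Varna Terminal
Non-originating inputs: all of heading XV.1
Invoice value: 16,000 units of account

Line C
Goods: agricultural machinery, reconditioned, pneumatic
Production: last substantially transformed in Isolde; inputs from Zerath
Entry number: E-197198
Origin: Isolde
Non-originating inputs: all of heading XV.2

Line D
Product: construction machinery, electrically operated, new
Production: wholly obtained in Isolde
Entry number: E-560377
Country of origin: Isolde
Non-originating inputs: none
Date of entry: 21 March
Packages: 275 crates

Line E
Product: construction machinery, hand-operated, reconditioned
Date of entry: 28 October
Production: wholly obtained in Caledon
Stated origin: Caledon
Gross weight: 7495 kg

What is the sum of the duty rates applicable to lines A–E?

Line A: construction → XV.2; pneumatic → XV.2.1; as parts → XV.2.1.2. Scheduled 35%. Caledon agreement on XV.2.1: wholly obtained → 23% available; preferential 23%. → 23%.
Line B: construction → XV.2; hydraulic → XV.2.2; new → XV.2.2.2. Scheduled 12%. Eswyn agreement on XV.2.1.2: XV.2.2.2 not covered. → 12%.
Line C: agricultural → XV.1; pneumatic → XV.1.1; reconditioned → XV.1.1.2. Scheduled 29%. Isolde agreement on XV.1.1: CTH met → 18% available; Isolde agreement on XV.1.4: XV.1.1.2 not covered; preferential 18%; anti-dumping (Isolde, XV.1.1): +10%; total 18% + 10% = 28%. → 28%.
Line D: construction → XV.2; electrically operated → XV.2.3; new → XV.2.3.1. Scheduled 35%. Isolde agreement on XV.1.1: XV.2.3.1 not covered; Isolde agreement on XV.1.4: XV.2.3.1 not covered. → 35%.
Line E: construction → XV.2; hand-operated → XV.2.4; reconditioned → XV.2.4.2. Scheduled 21%. Caledon agreement on XV.2.1: XV.2.4.2 not covered. → 21%.
Sum: 23% + 12% + 28% + 35% + 21% = 119%.

119%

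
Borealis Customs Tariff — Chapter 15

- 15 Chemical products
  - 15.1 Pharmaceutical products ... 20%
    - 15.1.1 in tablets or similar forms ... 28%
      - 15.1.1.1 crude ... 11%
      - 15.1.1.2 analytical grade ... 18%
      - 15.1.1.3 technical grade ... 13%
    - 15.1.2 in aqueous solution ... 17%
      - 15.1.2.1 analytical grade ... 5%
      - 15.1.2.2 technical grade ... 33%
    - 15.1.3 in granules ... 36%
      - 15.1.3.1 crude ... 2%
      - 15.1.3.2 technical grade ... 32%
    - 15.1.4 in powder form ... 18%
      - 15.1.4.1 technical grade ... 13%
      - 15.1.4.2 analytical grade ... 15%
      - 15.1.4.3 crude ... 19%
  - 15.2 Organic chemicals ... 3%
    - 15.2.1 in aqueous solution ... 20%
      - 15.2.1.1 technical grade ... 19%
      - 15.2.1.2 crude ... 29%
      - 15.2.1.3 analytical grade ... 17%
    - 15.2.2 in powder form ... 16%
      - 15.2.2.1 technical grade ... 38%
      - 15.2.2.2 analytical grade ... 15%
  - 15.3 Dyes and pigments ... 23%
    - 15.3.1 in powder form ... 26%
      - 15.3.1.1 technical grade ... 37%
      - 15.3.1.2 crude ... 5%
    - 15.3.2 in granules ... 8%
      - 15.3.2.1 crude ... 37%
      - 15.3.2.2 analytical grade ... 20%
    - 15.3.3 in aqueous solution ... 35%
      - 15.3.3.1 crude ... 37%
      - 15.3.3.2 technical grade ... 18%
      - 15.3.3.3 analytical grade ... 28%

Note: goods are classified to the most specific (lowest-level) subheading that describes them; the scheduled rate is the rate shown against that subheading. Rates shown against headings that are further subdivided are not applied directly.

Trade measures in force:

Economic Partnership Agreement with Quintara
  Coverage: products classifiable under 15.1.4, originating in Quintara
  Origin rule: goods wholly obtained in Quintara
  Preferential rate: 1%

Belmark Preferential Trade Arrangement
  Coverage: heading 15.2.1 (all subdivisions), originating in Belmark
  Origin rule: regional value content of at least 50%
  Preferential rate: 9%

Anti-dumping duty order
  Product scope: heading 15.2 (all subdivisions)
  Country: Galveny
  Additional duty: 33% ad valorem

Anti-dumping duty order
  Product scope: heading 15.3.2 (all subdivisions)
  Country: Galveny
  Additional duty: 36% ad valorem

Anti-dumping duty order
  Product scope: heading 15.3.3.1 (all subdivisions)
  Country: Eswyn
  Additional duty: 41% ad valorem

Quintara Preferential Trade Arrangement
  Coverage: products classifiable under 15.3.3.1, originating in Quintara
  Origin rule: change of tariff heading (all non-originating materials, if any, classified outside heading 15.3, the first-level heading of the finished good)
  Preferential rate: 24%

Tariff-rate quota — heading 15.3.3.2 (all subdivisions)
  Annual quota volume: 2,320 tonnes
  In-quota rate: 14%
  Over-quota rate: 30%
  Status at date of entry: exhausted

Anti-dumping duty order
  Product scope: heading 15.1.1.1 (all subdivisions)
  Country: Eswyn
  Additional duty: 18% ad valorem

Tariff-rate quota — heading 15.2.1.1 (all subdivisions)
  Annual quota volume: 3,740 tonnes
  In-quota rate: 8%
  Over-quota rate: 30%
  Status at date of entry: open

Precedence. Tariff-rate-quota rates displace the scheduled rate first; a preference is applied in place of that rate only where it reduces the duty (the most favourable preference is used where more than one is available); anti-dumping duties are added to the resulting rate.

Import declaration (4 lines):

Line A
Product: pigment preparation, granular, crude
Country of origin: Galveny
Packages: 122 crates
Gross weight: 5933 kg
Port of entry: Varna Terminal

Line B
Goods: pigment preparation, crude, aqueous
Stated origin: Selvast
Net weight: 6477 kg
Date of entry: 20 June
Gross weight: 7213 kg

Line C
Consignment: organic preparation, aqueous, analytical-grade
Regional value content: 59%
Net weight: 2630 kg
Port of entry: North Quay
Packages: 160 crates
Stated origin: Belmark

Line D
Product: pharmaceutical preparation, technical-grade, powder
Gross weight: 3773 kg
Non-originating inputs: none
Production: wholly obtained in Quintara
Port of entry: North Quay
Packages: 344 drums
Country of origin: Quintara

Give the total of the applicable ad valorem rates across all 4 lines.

Line A: pigment → 15.3; granular → 15.3.2; crude → 15.3.2.1. Scheduled 37%. anti-dumping (Galveny, 15.3.2): +36%; total 37% + 36% = 73%. → 73%.
Line B: pigment → 15.3; aqueous → 15.3.3; crude → 15.3.3.1. Scheduled 37%. No special measure applies. → 37%.
Line C: organic → 15.2; aqueous → 15.2.1; analytical-grade → 15.2.1.3. Scheduled 17%. Belmark agreement on 15.2.1: RVC ≥ 50% → 9% available; preferential 9%. → 9%.
Line D: pharmaceutical → 15.1; powder → 15.1.4; technical-grade → 15.1.4.1. Scheduled 13%. Quintara agreement on 15.1.4: wholly obtained → 1% available; Quintara agreement on 15.3.3.1: 15.1.4.1 not covered; preferential 1%. → 1%.
Sum: 73% + 37% + 9% + 1% = 120%.

120%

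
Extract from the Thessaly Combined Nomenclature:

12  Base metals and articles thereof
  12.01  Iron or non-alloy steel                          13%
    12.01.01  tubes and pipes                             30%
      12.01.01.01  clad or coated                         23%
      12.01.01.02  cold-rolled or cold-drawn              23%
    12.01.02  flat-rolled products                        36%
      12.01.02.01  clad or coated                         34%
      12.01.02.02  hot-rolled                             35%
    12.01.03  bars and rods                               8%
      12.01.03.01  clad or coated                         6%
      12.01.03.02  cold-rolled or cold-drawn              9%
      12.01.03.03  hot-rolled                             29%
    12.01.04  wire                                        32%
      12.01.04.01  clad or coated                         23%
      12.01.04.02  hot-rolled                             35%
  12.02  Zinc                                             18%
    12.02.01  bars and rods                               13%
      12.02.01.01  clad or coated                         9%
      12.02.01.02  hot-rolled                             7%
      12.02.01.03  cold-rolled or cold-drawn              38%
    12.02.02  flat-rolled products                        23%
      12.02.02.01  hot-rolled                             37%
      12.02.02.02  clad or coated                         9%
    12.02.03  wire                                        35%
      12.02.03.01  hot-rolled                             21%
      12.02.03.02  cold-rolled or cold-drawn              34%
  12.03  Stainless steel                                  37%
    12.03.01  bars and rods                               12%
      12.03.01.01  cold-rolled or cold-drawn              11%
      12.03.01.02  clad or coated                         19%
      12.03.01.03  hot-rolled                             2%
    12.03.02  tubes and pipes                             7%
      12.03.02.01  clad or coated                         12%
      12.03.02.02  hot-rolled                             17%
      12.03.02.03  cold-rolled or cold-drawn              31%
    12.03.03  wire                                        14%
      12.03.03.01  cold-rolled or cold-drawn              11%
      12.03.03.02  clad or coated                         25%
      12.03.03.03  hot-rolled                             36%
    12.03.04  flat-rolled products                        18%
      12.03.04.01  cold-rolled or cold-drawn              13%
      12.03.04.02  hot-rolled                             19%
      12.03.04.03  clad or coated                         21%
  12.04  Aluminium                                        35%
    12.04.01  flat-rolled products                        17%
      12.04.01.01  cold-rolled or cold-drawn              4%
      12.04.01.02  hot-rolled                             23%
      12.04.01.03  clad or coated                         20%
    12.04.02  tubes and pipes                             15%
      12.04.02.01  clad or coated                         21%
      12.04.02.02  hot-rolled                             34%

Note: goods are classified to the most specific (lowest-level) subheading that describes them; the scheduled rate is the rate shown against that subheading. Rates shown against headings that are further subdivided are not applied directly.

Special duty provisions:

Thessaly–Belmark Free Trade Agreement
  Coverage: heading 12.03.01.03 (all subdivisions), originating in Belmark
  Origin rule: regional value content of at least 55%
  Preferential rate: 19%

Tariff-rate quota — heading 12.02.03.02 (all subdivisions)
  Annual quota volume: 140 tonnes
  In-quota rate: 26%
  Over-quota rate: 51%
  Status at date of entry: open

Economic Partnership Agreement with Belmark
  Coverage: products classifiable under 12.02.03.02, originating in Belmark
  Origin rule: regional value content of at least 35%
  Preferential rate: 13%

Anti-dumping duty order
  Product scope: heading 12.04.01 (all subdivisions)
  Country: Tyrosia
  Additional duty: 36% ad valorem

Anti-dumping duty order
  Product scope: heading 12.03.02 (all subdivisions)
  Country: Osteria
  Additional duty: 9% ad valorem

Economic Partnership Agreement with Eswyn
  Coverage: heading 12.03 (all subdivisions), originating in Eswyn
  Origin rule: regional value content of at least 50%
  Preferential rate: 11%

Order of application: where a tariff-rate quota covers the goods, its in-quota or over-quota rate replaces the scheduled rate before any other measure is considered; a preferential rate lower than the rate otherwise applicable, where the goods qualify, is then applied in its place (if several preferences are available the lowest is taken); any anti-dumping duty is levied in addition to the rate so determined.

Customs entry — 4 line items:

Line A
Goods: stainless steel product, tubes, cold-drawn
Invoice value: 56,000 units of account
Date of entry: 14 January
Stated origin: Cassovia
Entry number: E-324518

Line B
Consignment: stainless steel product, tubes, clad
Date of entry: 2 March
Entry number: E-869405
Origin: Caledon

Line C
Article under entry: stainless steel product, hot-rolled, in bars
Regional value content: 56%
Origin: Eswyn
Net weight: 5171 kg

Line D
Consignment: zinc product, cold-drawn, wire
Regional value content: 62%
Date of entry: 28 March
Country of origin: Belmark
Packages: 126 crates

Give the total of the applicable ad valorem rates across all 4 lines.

58%

Line A: stainless steel → 12.03; tubes → 12.03.02; cold-drawn → 12.03.02.03. Scheduled 31%. No special measure applies. → 31%.
Line B: stainless steel → 12.03; tubes → 12.03.02; clad → 12.03.02.01. Scheduled 12%. No special measure applies. → 12%.
Line C: stainless steel → 12.03; in bars → 12.03.01; hot-rolled → 12.03.01.03. Scheduled 2%. Eswyn agreement on 12.03: RVC ≥ 50% → 11% available; preference 11% not lower than 2% → no reduction. → 2%.
Line D: zinc → 12.02; wire → 12.02.03; cold-drawn → 12.02.03.02. Scheduled 34%. quota on 12.02.03.02 open → in-quota 26%; Belmark agreement on 12.03.01.03: 12.02.03.02 not covered; Belmark agreement on 12.02.03.02: RVC ≥ 35% → 13% available; preferential 13%. → 13%.
Sum: 31% + 12% + 2% + 13% = 58%.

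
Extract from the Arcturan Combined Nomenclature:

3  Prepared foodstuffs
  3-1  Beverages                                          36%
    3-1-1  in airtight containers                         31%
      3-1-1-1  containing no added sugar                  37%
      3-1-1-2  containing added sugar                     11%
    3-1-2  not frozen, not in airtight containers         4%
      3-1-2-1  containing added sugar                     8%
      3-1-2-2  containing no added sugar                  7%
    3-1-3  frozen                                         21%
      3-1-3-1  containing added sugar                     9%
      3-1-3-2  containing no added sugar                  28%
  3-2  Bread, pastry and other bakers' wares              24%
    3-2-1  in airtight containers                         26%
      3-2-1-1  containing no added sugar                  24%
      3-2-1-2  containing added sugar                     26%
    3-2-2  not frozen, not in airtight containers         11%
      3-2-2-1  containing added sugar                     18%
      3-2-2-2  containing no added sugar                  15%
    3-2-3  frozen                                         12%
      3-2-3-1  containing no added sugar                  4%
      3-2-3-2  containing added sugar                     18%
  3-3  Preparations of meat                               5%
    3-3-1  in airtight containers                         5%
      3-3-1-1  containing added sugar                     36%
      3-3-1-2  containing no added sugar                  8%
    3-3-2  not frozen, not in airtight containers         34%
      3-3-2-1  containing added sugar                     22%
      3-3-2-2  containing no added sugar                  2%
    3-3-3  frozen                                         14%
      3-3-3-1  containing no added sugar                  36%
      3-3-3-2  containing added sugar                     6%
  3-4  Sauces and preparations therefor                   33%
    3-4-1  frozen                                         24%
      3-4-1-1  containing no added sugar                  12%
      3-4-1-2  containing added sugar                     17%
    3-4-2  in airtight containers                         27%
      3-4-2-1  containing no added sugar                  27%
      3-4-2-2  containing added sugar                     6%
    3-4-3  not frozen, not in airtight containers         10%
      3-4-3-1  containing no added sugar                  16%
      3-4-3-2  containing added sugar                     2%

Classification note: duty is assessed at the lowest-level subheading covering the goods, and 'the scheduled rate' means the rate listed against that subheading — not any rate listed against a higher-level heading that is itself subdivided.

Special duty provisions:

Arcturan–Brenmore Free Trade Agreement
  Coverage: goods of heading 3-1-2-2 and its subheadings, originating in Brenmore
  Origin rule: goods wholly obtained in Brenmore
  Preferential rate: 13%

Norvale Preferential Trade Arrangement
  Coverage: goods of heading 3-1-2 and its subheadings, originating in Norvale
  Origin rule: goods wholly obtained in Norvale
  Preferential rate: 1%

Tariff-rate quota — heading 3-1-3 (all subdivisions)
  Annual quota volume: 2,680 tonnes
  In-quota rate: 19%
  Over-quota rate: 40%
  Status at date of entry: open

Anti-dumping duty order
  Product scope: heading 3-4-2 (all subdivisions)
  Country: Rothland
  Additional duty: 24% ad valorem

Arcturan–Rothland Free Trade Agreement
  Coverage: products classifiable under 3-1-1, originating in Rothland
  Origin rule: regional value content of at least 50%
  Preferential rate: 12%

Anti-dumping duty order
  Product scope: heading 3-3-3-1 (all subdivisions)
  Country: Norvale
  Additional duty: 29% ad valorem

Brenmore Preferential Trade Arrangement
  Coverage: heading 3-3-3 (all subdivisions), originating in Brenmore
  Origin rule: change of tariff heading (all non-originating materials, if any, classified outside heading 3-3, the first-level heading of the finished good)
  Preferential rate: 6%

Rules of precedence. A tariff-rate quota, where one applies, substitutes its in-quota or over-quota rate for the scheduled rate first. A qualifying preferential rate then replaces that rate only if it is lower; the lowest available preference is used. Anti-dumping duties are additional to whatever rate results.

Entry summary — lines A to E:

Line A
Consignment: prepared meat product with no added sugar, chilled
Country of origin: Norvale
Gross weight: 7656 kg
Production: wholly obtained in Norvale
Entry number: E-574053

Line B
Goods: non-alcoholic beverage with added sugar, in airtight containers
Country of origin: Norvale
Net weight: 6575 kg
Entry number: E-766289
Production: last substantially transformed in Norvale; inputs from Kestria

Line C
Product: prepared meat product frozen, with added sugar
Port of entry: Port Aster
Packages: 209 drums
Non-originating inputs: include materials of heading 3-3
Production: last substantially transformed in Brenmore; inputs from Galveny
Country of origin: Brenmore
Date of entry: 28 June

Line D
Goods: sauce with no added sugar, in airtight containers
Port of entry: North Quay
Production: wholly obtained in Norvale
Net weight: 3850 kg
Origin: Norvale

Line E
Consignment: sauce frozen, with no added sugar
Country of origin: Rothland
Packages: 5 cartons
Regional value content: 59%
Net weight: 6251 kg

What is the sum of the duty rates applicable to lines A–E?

Line A: prepared meat product → 3-3; chilled → 3-3-2; with no added sugar → 3-3-2-2. Scheduled 2%. Norvale agreement on 3-1-2: 3-3-2-2 not covered. → 2%.
Line B: non-alcoholic beverage → 3-1; in airtight containers → 3-1-1; with added sugar → 3-1-1-2. Scheduled 11%. Norvale agreement on 3-1-2: 3-1-1-2 not covered. → 11%.
Line C: prepared meat product → 3-3; frozen → 3-3-3; with added sugar → 3-3-3-2. Scheduled 6%. Brenmore agreement on 3-1-2-2: 3-3-3-2 not covered; Brenmore agreement on 3-3-3: CTH not met. → 6%.
Line D: sauce → 3-4; in airtight containers → 3-4-2; with no added sugar → 3-4-2-1. Scheduled 27%. Norvale agreement on 3-1-2: 3-4-2-1 not covered. → 27%.
Line E: sauce → 3-4; frozen → 3-4-1; with no added sugar → 3-4-1-1. Scheduled 12%. Rothland agreement on 3-1-1: 3-4-1-1 not covered. → 12%.
Sum: 2% + 11% + 6% + 27% + 12% = 58%.

58%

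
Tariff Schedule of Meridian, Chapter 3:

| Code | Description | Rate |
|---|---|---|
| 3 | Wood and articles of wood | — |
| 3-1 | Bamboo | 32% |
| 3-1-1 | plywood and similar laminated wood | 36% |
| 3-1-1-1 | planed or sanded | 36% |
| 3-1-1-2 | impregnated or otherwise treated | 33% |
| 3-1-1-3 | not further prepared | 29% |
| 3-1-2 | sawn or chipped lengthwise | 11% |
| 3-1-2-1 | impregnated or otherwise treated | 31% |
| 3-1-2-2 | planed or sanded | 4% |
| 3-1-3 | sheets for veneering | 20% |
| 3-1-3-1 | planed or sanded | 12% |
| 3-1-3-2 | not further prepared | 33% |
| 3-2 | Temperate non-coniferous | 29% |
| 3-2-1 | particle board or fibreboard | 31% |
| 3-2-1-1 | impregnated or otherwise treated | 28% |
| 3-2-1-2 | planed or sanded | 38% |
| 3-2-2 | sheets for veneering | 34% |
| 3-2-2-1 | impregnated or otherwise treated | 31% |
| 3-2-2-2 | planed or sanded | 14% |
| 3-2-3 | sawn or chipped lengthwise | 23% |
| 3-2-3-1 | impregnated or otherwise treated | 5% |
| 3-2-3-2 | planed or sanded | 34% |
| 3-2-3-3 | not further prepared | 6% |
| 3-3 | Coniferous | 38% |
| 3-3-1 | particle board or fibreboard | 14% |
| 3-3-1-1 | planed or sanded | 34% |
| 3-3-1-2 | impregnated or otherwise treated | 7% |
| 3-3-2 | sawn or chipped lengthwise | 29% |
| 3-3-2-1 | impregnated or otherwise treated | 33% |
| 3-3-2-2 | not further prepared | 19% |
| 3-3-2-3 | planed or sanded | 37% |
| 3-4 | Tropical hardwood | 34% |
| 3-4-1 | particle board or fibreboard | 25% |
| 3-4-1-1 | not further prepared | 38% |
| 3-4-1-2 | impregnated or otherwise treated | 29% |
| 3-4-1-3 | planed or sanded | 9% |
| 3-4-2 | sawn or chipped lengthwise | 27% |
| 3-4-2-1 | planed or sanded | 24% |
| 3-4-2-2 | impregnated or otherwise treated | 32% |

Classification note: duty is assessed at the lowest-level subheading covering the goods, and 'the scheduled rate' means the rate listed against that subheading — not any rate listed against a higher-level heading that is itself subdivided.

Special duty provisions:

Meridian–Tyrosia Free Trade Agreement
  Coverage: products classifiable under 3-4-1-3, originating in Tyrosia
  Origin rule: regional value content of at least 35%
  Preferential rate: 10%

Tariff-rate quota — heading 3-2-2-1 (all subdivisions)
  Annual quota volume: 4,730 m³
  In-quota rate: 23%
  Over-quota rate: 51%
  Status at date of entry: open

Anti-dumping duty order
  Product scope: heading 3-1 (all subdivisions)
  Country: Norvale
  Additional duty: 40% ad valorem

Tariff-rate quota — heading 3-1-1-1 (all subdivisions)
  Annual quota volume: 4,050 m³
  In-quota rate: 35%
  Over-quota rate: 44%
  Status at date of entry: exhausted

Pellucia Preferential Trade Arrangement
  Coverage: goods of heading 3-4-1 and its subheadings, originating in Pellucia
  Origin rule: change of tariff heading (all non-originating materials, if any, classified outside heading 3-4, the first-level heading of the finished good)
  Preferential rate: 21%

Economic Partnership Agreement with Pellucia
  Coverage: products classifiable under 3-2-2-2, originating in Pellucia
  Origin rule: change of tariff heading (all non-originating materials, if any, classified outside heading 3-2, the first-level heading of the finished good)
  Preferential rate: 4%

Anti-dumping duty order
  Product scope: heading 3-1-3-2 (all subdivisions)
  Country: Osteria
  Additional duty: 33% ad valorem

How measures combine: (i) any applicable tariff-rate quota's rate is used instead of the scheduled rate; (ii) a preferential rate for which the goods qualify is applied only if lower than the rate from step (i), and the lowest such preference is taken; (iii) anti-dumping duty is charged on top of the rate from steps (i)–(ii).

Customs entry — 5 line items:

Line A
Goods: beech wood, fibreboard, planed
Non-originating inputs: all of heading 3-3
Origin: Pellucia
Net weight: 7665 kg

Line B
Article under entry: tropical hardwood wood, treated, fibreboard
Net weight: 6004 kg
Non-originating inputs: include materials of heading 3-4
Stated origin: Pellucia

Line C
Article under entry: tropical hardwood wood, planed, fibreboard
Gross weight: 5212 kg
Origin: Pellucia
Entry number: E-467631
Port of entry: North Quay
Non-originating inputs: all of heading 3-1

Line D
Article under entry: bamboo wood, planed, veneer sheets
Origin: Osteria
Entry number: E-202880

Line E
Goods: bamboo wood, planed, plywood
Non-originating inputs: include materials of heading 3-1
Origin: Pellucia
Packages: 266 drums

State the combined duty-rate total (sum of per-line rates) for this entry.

132%

Line A: beech → 3-2; fibreboard → 3-2-1; planed → 3-2-1-2. Scheduled 38%. Pellucia agreement on 3-4-1: 3-2-1-2 not covered; Pellucia agreement on 3-2-2-2: 3-2-1-2 not covered. → 38%.
Line B: tropical hardwood → 3-4; fibreboard → 3-4-1; treated → 3-4-1-2. Scheduled 29%. Pellucia agreement on 3-4-1: CTH not met; Pellucia agreement on 3-2-2-2: 3-4-1-2 not covered. → 29%.
Line C: tropical hardwood → 3-4; fibreboard → 3-4-1; planed → 3-4-1-3. Scheduled 9%. Pellucia agreement on 3-4-1: CTH met → 21% available; Pellucia agreement on 3-2-2-2: 3-4-1-3 not covered; preference 21% not lower than 9% → no reduction. → 9%.
Line D: bamboo → 3-1; veneer sheets → 3-1-3; planed → 3-1-3-1. Scheduled 12%. No special measure applies. → 12%.
Line E: bamboo → 3-1; plywood → 3-1-1; planed → 3-1-1-1. Scheduled 36%. quota on 3-1-1-1 exhausted → over-quota 44%; Pellucia agreement on 3-4-1: 3-1-1-1 not covered; Pellucia agreement on 3-2-2-2: 3-1-1-1 not covered. → 44%.
Sum: 38% + 29% + 9% + 12% + 44% = 132%.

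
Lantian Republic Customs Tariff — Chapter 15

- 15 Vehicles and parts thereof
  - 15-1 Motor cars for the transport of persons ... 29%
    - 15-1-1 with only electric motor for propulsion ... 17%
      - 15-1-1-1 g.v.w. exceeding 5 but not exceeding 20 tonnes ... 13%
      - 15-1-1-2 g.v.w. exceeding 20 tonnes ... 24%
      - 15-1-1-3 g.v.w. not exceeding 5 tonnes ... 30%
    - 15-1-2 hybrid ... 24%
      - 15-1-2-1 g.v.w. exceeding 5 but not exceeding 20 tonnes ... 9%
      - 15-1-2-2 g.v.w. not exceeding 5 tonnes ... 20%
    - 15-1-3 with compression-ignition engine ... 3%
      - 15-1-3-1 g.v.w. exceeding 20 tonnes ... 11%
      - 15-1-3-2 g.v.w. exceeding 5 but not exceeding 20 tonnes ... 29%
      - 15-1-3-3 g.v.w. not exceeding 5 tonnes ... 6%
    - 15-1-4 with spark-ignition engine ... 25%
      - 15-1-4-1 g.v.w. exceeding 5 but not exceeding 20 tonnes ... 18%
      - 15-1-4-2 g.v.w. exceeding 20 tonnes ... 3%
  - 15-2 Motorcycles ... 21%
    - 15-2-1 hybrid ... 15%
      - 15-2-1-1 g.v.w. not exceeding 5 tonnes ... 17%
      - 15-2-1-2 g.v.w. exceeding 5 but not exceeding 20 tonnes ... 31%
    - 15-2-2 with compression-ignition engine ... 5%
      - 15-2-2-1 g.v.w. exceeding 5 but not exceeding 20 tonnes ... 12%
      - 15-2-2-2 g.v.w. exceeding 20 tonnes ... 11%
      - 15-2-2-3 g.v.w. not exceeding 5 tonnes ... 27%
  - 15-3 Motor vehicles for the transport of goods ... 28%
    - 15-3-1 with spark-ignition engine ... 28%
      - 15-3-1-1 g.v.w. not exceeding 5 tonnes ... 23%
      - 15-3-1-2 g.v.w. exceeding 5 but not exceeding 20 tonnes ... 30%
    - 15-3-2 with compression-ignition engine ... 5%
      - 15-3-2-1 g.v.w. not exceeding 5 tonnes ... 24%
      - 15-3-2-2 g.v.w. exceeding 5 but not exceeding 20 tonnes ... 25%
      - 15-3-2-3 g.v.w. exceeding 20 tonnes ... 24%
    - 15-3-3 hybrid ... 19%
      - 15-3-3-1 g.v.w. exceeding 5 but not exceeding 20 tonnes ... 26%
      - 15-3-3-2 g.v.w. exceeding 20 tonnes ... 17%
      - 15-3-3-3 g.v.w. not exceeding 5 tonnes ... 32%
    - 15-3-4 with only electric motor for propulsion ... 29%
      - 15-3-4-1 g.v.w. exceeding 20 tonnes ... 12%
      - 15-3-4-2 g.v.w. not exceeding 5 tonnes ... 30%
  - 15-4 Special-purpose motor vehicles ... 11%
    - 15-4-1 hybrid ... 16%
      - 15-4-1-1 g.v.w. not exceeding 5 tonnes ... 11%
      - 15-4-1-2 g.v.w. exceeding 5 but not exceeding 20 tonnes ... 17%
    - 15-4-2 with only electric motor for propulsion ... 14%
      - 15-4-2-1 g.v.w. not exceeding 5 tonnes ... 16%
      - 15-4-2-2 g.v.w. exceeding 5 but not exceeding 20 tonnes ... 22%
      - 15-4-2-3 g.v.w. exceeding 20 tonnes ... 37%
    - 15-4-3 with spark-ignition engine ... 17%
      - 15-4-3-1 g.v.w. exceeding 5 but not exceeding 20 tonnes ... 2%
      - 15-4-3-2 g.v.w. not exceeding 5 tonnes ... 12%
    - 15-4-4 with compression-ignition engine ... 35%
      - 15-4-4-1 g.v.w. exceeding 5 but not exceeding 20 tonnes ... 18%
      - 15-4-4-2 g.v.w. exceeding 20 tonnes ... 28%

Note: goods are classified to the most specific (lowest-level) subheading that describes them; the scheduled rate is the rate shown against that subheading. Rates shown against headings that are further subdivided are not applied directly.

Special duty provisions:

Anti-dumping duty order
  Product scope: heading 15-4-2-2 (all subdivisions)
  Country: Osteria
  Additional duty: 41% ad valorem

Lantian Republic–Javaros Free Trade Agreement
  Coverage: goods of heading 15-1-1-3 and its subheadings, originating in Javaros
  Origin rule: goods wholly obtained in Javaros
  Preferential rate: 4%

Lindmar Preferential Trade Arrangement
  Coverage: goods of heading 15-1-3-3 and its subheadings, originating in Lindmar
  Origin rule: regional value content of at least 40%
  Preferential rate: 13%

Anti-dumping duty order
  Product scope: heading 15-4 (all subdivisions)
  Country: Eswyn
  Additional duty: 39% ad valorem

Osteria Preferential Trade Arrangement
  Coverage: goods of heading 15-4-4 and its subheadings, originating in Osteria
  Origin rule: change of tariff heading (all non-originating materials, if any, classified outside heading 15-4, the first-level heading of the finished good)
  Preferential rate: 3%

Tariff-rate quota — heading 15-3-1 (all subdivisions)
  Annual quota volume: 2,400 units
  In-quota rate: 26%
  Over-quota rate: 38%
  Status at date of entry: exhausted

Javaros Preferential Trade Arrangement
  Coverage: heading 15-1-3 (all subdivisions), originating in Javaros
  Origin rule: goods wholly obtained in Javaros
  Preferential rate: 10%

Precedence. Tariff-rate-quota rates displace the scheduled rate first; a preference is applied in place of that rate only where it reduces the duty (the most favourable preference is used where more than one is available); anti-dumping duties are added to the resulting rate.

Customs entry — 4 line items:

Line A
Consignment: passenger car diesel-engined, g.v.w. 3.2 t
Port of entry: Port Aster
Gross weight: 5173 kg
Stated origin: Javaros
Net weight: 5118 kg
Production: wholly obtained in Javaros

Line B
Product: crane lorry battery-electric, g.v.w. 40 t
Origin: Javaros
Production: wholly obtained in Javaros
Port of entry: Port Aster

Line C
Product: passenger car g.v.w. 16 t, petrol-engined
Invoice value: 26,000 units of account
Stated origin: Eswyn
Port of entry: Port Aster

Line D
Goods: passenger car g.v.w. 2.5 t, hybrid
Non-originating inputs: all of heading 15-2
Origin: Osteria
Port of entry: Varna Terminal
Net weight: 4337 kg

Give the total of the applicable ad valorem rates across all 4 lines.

81%

Line A: passenger car → 15-1; diesel-engined → 15-1-3; g.v.w. 3.2 t → 15-1-3-3. Scheduled 6%. Javaros agreement on 15-1-1-3: 15-1-3-3 not covered; Javaros agreement on 15-1-3: wholly obtained → 10% available; preference 10% not lower than 6% → no reduction. → 6%.
Line B: crane lorry → 15-4; battery-electric → 15-4-2; g.v.w. 40 t → 15-4-2-3. Scheduled 37%. Javaros agreement on 15-1-1-3: 15-4-2-3 not covered; Javaros agreement on 15-1-3: 15-4-2-3 not covered. → 37%.
Line C: passenger car → 15-1; petrol-engined → 15-1-4; g.v.w. 16 t → 15-1-4-1. Scheduled 18%. No special measure applies. → 18%.
Line D: passenger car → 15-1; hybrid → 15-1-2; g.v.w. 2.5 t → 15-1-2-2. Scheduled 20%. Osteria agreement on 15-4-4: 15-1-2-2 not covered. → 20%.
Sum: 6% + 37% + 18% + 20% = 81%.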